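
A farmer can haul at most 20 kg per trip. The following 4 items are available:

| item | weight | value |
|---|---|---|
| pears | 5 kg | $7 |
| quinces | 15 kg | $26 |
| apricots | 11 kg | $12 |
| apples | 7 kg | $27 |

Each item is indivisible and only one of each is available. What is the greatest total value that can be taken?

Check high-value combinations within 20 kg:
- apricots+apples: weight 11+7=18, value 12+27=39
- pears+apples: weight 5+7=12, value 7+27=34
- pears+quinces: weight 5+15=20, value 7+26=33
- apples: weight 7, value 27
Best: $39.

$39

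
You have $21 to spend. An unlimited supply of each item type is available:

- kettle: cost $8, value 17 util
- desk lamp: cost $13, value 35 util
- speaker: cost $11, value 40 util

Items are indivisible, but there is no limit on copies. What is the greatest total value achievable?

57 util

Best value-per-unit is speaker at 40/11; filling with it alone gives 1×40 = 40.
Optimal mix: 1×kettle + 1×speaker → cost 19, value 57.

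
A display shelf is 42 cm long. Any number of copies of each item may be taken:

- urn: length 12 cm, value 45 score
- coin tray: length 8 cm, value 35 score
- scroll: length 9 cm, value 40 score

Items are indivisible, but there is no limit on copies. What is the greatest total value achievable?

185 score

Best value-per-unit is scroll at 40/9; filling with it alone gives 4×40 = 160.
Optimal mix: 3×coin tray + 2×scroll → length 42, value 185.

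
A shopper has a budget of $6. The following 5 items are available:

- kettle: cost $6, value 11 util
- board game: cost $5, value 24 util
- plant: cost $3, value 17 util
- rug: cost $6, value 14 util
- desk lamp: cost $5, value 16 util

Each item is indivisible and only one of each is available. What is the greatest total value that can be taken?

24 util

Check high-value combinations within $6:
- board game: cost 5, value 24
- plant: cost 3, value 17
- desk lamp: cost 5, value 16
Best: 24 util.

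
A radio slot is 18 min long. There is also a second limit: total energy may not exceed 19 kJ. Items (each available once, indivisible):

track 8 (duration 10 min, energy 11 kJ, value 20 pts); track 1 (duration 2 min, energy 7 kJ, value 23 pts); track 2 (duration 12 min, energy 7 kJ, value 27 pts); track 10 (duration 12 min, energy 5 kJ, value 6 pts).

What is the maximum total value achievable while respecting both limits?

50 pts

Feasible sets respecting both limits:
- track 1+track 2: duration 14, energy 14, value 50
- track 8+track 1: duration 12, energy 18, value 43
- track 1+track 10: duration 14, energy 12, value 29
- track 2: duration 12, energy 7, value 27
Best: 50 pts.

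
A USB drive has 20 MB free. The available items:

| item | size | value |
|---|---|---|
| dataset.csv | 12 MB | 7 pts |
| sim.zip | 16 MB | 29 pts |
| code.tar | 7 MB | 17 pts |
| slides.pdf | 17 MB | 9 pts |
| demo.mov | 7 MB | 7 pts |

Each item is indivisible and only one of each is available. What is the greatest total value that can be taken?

Check high-value combinations within 20 MB:
- sim.zip: size 16, value 29
- code.tar+demo.mov: size 7+7=14, value 17+7=24
- dataset.csv+code.tar: size 12+7=19, value 7+17=24
Best: 29 pts.

29 pts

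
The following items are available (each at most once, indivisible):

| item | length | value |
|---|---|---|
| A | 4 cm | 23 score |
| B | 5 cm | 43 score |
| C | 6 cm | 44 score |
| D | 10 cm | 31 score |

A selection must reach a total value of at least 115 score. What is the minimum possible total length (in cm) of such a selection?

Subsets with value ≥ 115, sorted by total length:
- B+C+D: length 21, value 118
- A+B+C+D: length 25, value 141
Minimum length: 21 cm.

21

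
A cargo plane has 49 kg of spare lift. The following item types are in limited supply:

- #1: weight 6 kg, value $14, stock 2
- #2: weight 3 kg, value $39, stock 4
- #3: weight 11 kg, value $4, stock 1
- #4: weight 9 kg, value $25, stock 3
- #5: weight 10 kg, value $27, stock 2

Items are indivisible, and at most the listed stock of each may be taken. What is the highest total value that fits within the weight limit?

$258

Top feasible selections:
- 4×#2 + 3×#4 + 1×#5: weight 49, value 258
- 1×#1 + 4×#2 + 1×#4 + 2×#5: weight 47, value 249
- 1×#1 + 4×#2 + 2×#4 + 1×#5: weight 46, value 247
- 1×#1 + 4×#2 + 3×#4: weight 45, value 245
Best: $258.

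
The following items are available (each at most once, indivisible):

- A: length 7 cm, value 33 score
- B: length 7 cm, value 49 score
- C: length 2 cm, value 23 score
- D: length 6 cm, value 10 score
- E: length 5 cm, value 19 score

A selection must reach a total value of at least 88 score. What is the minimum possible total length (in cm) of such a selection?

Subsets with value ≥ 88, sorted by total length:
- B+C+E: length 14, value 91
- A+B+C: length 16, value 105
- A+B+E: length 19, value 101
Minimum length: 14 cm.

14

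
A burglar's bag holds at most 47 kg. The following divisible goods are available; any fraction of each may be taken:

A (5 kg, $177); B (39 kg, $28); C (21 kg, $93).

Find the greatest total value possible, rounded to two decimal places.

Take in order of value per unit:
- A (177/5 per unit): all 5 → value 177, running total 177.00
- C (93/21 per unit): all 21 → value 93, running total 270.00
- B (28/39 per unit): 21 of 39 → value 21×28/39 = 15.0769, running total 285.08
Total 285.08.

285.08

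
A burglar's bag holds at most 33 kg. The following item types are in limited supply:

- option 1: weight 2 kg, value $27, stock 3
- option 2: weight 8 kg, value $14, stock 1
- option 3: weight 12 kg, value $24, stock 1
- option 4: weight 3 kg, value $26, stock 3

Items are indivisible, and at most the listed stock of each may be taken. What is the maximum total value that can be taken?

Top feasible selections:
- 3×option 1 + 1×option 3 + 3×option 4: weight 27, value 183
- 3×option 1 + 1×option 2 + 3×option 4: weight 23, value 173
- 3×option 1 + 1×option 2 + 1×option 3 + 2×option 4: weight 32, value 171
Best: $183.

$183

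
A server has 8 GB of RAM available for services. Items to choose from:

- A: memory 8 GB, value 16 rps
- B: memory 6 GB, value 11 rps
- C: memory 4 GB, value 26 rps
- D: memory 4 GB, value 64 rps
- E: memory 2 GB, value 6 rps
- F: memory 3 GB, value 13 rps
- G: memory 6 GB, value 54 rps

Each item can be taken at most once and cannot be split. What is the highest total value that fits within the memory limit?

Check high-value combinations within 8 GB:
- C+D: memory 4+4=8, value 26+64=90
- D+F: memory 4+3=7, value 64+13=77
- D+E: memory 4+2=6, value 64+6=70
Best: 90 rps.

90 rps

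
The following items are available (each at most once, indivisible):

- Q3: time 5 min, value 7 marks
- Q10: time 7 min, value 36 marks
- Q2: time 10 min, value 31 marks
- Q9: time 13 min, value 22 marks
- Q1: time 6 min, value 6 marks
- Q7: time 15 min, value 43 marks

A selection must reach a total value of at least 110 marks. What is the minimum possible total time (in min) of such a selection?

32

Subsets with value ≥ 110, sorted by total time:
- Q10+Q2+Q7: time 32, value 110
- Q3+Q10+Q2+Q7: time 37, value 117
- Q10+Q2+Q1+Q7: time 38, value 116
Minimum time: 32 min.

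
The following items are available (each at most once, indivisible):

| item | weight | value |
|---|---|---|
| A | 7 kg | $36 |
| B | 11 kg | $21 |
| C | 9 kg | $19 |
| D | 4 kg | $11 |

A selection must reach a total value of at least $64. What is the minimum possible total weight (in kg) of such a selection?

Subsets with value ≥ 64, sorted by total weight:
- A+C+D: weight 20, value 66
- A+B+D: weight 22, value 68
- A+B+C: weight 27, value 76
- A+B+C+D: weight 31, value 87
Minimum weight: 20 kg.

20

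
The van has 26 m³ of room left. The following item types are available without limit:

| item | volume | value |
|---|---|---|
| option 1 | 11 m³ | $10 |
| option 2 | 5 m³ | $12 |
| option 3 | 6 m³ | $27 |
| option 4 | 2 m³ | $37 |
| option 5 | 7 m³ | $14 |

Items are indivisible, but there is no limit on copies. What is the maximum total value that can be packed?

Best value-per-unit is option 4 at 37/2, and filling with it alone uses volume 13×2=26. No mix of the others beats 13×37 = 481.

$481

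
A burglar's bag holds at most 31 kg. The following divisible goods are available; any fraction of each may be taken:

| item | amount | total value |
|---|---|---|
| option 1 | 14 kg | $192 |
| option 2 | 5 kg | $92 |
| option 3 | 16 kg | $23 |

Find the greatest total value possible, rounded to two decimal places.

301.25

Take in order of value per unit:
- option 2 (92/5 per unit): all 5 → value 92, running total 92.00
- option 1 (192/14 per unit): all 14 → value 192, running total 284.00
- option 3 (23/16 per unit): 12 of 16 → value 12×23/16 = 17.2500, running total 301.25
Total 301.25.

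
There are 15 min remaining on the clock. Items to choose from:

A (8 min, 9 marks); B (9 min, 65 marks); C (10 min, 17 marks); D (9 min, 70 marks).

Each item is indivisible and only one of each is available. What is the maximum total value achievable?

Check high-value combinations within 15 min:
- D: time 9, value 70
- B: time 9, value 65
- C: time 10, value 17
- A: time 8, value 9
Best: 70 marks.

70 marks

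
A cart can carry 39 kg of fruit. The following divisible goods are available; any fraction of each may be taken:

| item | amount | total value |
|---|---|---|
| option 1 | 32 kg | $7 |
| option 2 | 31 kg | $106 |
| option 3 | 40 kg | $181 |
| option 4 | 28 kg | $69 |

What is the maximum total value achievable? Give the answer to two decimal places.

176.48

Take in order of value per unit:
- option 3 (181/40 per unit): 39 of 40 → value 39×181/40 = 176.4750, running total 176.48
Total 176.48.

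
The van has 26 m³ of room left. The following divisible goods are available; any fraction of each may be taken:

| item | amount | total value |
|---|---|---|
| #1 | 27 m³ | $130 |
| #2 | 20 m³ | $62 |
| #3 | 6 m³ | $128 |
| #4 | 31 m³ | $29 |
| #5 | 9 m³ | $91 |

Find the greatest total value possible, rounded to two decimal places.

271.96

Take in order of value per unit:
- #3 (128/6 per unit): all 6 → value 128, running total 128.00
- #5 (91/9 per unit): all 9 → value 91, running total 219.00
- #1 (130/27 per unit): 11 of 27 → value 11×130/27 = 52.9630, running total 271.96
Total 271.96.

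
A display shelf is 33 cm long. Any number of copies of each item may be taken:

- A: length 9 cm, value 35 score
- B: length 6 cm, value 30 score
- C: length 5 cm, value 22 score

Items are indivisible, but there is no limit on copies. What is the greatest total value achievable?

Best value-per-unit is B at 30/6; filling with it alone gives 5×30 = 150.
Optimal mix: 3×B + 3×C → length 33, value 156.

156 score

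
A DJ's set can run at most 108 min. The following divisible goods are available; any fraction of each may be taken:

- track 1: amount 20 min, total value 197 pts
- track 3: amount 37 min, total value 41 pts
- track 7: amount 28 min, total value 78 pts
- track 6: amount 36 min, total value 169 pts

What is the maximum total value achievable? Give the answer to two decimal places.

Take in order of value per unit:
- track 1 (197/20 per unit): all 20 → value 197, running total 197.00
- track 6 (169/36 per unit): all 36 → value 169, running total 366.00
- track 7 (78/28 per unit): all 28 → value 78, running total 444.00
- track 3 (41/37 per unit): 24 of 37 → value 24×41/37 = 26.5946, running total 470.59
Total 470.59.

470.59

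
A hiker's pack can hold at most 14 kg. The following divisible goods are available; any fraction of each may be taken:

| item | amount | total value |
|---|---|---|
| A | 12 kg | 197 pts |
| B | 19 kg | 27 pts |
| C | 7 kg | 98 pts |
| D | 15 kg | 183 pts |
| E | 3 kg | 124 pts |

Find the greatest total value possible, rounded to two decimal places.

304.58

Take in order of value per unit:
- E (124/3 per unit): all 3 → value 124, running total 124.00
- A (197/12 per unit): 11 of 12 → value 11×197/12 = 180.5833, running total 304.58
Total 304.58.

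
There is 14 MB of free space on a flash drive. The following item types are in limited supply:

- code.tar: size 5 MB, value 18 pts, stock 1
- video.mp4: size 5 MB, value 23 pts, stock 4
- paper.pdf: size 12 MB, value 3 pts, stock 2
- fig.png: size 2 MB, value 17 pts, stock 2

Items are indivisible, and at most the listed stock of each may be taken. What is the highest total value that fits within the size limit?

80 pts

Top feasible selections:
- 2×video.mp4 + 2×fig.png: size 14, value 80
- 1×code.tar + 1×video.mp4 + 2×fig.png: size 14, value 75
- 2×video.mp4 + 1×fig.png: size 12, value 63
Best: 80 pts.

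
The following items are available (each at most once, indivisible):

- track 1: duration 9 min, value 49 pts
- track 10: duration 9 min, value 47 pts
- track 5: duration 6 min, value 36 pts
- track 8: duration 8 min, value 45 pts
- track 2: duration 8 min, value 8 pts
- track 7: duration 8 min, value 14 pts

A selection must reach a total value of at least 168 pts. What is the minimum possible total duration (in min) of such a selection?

32

Subsets with value ≥ 168, sorted by total duration:
- track 1+track 10+track 5+track 8: duration 32, value 177
- track 1+track 10+track 5+track 8+track 7: duration 40, value 191
- track 1+track 10+track 5+track 8+track 2: duration 40, value 185
Minimum duration: 32 min.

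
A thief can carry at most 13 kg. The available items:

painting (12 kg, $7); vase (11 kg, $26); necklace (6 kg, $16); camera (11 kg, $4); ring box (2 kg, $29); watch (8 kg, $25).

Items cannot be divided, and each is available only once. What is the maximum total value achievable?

This is a 0/1 knapsack; check combinations near the capacity.
- vase+ring box: weight 11+2=13, value 26+29=55
- ring box+watch: weight 2+8=10, value 29+25=54
- necklace+ring box: weight 6+2=8, value 16+29=45
- camera+ring box: weight 11+2=13, value 4+29=33
Best: $55.

$55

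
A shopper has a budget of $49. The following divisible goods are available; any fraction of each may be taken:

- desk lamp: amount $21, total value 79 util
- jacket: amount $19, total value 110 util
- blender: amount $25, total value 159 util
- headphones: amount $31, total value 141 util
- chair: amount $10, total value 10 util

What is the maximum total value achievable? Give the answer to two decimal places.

291.74

Take in order of value per unit:
- blender (159/25 per unit): all 25 → value 159, running total 159.00
- jacket (110/19 per unit): all 19 → value 110, running total 269.00
- headphones (141/31 per unit): 5 of 31 → value 5×141/31 = 22.7419, running total 291.74
Total 291.74.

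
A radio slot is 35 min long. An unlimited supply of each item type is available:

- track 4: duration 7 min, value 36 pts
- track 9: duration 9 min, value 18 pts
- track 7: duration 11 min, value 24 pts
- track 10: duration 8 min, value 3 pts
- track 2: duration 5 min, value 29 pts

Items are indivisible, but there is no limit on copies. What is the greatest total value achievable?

203 pts

Best value-per-unit is track 2 at 29/5, and filling with it alone uses duration 7×5=35. No mix of the others beats 7×29 = 203.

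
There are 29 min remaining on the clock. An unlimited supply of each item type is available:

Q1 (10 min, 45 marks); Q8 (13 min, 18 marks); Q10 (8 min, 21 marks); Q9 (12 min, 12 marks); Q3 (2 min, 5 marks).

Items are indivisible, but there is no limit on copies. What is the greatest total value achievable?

111 marks

Best value-per-unit is Q1 at 45/10; filling with it alone gives 2×45 = 90.
Optimal mix: 2×Q1 + 1×Q10 → time 28, value 111.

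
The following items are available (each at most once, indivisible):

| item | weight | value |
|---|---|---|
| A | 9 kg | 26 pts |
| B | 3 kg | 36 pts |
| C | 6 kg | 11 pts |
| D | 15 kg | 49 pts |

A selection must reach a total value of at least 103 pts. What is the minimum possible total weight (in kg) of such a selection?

Subsets with value ≥ 103, sorted by total weight:
- A+B+D: weight 27, value 111
- A+B+C+D: weight 33, value 122
Minimum weight: 27 kg.

27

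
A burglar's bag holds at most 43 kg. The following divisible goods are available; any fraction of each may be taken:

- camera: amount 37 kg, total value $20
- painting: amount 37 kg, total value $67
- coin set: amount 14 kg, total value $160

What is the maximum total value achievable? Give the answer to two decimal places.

Take in order of value per unit:
- coin set (160/14 per unit): all 14 → value 160, running total 160.00
- painting (67/37 per unit): 29 of 37 → value 29×67/37 = 52.5135, running total 212.51
Total 212.51.

212.51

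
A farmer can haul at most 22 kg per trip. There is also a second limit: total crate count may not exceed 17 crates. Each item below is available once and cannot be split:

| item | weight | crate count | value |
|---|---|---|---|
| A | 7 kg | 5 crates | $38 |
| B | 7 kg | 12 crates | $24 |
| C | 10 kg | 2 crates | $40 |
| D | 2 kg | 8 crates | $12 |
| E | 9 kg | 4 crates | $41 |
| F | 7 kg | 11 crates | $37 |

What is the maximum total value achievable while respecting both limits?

$93

Feasible sets respecting both limits:
- C+D+E: weight 21, crate count 14, value 93
- A+D+E: weight 18, crate count 17, value 91
- A+C+D: weight 19, crate count 15, value 90
- C+E: weight 19, crate count 6, value 81
Best: $93.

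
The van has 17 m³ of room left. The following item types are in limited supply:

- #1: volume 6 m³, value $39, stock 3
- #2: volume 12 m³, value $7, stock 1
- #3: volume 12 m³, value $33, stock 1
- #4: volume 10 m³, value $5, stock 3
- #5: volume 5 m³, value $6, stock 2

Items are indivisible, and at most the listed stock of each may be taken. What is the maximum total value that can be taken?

Top feasible selections:
- 2×#1 + 1×#5: volume 17, value 84
- 2×#1: volume 12, value 78
- 1×#1 + 2×#5: volume 16, value 51
- 1×#1 + 1×#5: volume 11, value 45
Best: $84.

$84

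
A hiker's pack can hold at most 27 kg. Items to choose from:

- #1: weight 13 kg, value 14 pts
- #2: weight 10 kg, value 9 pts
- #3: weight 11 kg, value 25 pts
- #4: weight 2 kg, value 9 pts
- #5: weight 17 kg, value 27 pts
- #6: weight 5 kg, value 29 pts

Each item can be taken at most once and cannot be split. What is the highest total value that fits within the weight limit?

Check high-value combinations within 27 kg:
- #4+#5+#6: weight 2+17+5=24, value 9+27+29=65
- #3+#4+#6: weight 11+2+5=18, value 25+9+29=63
- #2+#3+#6: weight 10+11+5=26, value 9+25+29=63
- #5+#6: weight 17+5=22, value 27+29=56
- #3+#6: weight 11+5=16, value 25+29=54
Best: 65 pts.

65 pts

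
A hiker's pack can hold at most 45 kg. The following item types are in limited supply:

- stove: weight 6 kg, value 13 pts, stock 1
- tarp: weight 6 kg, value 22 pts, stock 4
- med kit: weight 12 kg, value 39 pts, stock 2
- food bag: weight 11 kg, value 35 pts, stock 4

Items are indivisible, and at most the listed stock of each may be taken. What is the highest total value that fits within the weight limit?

Best selections within weight 45 and stock limits:
- 2×tarp + 3×food bag: weight 45, value 149
- 3×tarp + 2×med kit: weight 42, value 144
- 1×med kit + 3×food bag: weight 45, value 144
- 3×tarp + 1×med kit + 1×food bag: weight 41, value 140
Best: 149 pts.

149 pts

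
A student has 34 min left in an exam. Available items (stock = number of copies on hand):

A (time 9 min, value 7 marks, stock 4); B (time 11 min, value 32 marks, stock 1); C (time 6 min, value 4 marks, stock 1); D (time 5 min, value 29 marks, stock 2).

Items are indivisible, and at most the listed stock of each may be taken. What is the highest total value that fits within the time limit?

97 marks

Best selections within time 34 and stock limits:
- 1×A + 1×B + 2×D: time 30, value 97
- 1×B + 1×C + 2×D: time 27, value 94
Best: 97 marks.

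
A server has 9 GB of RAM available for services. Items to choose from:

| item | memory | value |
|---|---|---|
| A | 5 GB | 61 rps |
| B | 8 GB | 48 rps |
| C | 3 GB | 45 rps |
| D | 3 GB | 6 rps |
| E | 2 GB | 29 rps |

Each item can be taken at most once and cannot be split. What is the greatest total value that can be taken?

Check high-value combinations within 9 GB:
- A+C: memory 5+3=8, value 61+45=106
- A+E: memory 5+2=7, value 61+29=90
- C+D+E: memory 3+3+2=8, value 45+6+29=80
- C+E: memory 3+2=5, value 45+29=74
- A+D: memory 5+3=8, value 61+6=67
Best: 106 rps.

106 rps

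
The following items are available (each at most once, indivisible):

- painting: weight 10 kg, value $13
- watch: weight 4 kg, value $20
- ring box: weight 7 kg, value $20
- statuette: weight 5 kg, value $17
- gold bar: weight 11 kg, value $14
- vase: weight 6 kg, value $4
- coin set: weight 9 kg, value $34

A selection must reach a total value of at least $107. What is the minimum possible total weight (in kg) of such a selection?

Subsets with value ≥ 107, sorted by total weight:
- painting+watch+ring box+statuette+vase+coin set: weight 41, value 108
- watch+ring box+statuette+gold bar+vase+coin set: weight 42, value 109
- painting+watch+ring box+statuette+gold bar+coin set: weight 46, value 118
Minimum weight: 41 kg.

41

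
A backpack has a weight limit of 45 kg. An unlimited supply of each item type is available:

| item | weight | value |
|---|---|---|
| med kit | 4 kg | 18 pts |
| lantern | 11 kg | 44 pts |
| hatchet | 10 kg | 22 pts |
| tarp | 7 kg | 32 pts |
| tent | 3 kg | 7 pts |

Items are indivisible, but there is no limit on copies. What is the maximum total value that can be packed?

Best value-per-unit is tarp at 32/7; filling with it alone gives 6×32 = 192.
Optimal mix: 6×med kit + 3×tarp → weight 45, value 204.

204 pts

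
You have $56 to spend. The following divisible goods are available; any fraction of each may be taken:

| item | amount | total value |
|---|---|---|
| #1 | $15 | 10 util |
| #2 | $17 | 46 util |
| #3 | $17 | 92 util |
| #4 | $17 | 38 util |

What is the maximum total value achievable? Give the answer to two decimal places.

Take in order of value per unit:
- #3 (92/17 per unit): all 17 → value 92, running total 92.00
- #2 (46/17 per unit): all 17 → value 46, running total 138.00
- #4 (38/17 per unit): all 17 → value 38, running total 176.00
- #1 (10/15 per unit): 5 of 15 → value 5×10/15 = 3.3333, running total 179.33
Total 179.33.

179.33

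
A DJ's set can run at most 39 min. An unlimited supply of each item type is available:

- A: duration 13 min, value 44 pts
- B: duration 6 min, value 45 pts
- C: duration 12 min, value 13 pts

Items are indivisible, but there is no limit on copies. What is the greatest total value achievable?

270 pts

Best value-per-unit is B at 45/6, and filling with it alone uses duration 6×6=36. No mix of the others beats 6×45 = 270.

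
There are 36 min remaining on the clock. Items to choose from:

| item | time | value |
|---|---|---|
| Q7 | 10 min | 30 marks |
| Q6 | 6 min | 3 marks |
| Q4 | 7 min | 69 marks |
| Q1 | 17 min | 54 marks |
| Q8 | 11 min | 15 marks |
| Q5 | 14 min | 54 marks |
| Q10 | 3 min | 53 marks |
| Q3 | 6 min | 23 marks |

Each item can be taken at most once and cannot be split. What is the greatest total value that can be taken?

206 marks

Check high-value combinations within 36 min:
- Q7+Q4+Q5+Q10: time 10+7+14+3=34, value 30+69+54+53=206
- Q6+Q4+Q5+Q10+Q3: time 6+7+14+3+6=36, value 3+69+54+53+23=202
- Q4+Q5+Q10+Q3: time 7+14+3+6=30, value 69+54+53+23=199
Best: 206 marks.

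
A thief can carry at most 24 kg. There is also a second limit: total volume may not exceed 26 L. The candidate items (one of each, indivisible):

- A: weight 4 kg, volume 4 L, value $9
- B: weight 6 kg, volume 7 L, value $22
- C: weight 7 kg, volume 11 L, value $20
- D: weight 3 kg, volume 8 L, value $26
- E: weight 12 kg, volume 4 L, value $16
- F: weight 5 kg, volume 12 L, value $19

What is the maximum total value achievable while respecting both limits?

$68

Feasible sets respecting both limits:
- B+C+D: weight 16, volume 26, value 68
- B+D+E: weight 21, volume 19, value 64
- C+D+E: weight 22, volume 23, value 62
- D+E+F: weight 20, volume 24, value 61
Best: $68.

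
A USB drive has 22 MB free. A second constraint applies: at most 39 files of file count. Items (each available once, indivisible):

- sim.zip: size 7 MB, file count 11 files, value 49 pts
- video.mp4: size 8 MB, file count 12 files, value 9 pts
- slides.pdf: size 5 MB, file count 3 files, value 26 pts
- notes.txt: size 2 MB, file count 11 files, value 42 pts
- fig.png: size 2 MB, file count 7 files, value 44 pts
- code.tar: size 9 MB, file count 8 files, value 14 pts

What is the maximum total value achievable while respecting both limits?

161 pts

Feasible sets respecting both limits:
- sim.zip+slides.pdf+notes.txt+fig.png: size 16, file count 32, value 161
- sim.zip+notes.txt+fig.png+code.tar: size 20, file count 37, value 149
- sim.zip+notes.txt+fig.png: size 11, file count 29, value 135
Best: 161 pts.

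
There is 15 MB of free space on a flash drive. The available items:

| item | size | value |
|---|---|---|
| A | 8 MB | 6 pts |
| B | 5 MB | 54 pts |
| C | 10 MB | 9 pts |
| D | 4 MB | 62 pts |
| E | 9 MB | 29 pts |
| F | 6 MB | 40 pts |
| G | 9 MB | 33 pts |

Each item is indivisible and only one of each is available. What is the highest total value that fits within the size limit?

Check high-value combinations within 15 MB:
- B+D+F: size 5+4+6=15, value 54+62+40=156
- B+D: size 5+4=9, value 54+62=116
- D+F: size 4+6=10, value 62+40=102
Best: 156 pts.

156 pts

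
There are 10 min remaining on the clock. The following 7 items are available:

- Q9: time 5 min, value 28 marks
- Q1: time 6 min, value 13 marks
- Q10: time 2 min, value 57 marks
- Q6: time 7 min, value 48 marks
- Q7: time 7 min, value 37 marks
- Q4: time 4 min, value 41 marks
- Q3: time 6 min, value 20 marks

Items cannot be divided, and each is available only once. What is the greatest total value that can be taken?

105 marks

Check high-value combinations within 10 min:
- Q10+Q6: time 2+7=9, value 57+48=105
- Q10+Q4: time 2+4=6, value 57+41=98
- Q10+Q7: time 2+7=9, value 57+37=94
- Q9+Q10: time 5+2=7, value 28+57=85
- Q10+Q3: time 2+6=8, value 57+20=77
Best: 105 marks.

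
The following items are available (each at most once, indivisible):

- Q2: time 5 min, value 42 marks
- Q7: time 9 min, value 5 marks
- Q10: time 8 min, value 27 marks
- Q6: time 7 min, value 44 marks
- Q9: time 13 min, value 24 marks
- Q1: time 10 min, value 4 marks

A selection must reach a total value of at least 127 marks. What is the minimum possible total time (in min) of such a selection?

Subsets with value ≥ 127, sorted by total time:
- Q2+Q10+Q6+Q9: time 33, value 137
- Q2+Q7+Q10+Q6+Q9: time 42, value 142
- Q2+Q10+Q6+Q9+Q1: time 43, value 141
Minimum time: 33 min.

33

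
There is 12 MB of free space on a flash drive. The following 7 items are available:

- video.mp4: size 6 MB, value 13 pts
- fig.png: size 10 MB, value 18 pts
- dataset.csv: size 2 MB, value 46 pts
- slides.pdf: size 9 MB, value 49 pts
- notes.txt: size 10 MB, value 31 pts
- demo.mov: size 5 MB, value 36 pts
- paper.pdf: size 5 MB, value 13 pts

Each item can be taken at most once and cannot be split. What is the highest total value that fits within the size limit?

This is a 0/1 knapsack; check combinations near the capacity.
- dataset.csv+slides.pdf: size 2+9=11, value 46+49=95
- dataset.csv+demo.mov+paper.pdf: size 2+5+5=12, value 46+36+13=95
- dataset.csv+demo.mov: size 2+5=7, value 46+36=82
- dataset.csv+notes.txt: size 2+10=12, value 46+31=77
- fig.png+dataset.csv: size 10+2=12, value 18+46=64
Best: 95 pts.

95 pts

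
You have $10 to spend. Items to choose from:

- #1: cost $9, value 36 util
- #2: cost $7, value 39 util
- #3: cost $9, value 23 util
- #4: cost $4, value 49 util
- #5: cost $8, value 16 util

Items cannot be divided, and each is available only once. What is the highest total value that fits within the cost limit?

Check high-value combinations within $10:
- #4: cost 4, value 49
- #2: cost 7, value 39
- #1: cost 9, value 36
- #3: cost 9, value 23
Best: 49 util.

49 util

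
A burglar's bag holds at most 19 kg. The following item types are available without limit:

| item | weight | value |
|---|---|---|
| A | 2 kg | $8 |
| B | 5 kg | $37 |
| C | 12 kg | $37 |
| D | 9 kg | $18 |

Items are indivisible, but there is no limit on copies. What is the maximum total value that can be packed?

$127

Best value-per-unit is B at 37/5; filling with it alone gives 3×37 = 111.
Optimal mix: 2×A + 3×B → weight 19, value 127.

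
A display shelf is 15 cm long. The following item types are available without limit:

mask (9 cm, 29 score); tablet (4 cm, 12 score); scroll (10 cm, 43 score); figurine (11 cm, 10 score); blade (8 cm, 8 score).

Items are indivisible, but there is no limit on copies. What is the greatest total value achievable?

55 score

Best value-per-unit is scroll at 43/10; filling with it alone gives 1×43 = 43.
Optimal mix: 1×tablet + 1×scroll → length 14, value 55.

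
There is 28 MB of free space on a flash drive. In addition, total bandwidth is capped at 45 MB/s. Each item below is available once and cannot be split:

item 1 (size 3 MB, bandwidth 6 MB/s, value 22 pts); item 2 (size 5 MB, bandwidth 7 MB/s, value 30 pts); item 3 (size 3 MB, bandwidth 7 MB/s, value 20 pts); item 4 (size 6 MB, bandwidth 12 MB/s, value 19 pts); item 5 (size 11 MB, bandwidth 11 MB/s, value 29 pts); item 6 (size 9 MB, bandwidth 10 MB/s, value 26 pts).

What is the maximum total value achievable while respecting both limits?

Feasible sets respecting both limits:
- item 1+item 2+item 3+item 4+item 5: size 28, bandwidth 43, value 120
- item 1+item 2+item 3+item 4+item 6: size 26, bandwidth 42, value 117
- item 1+item 2+item 5+item 6: size 28, bandwidth 34, value 107
- item 2+item 3+item 5+item 6: size 28, bandwidth 35, value 105
Best: 120 pts.

120 pts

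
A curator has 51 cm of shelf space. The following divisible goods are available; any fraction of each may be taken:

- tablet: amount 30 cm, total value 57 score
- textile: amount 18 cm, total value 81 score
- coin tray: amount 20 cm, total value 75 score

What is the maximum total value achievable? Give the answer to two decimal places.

Take in order of value per unit:
- textile (81/18 per unit): all 18 → value 81, running total 81.00
- coin tray (75/20 per unit): all 20 → value 75, running total 156.00
- tablet (57/30 per unit): 13 of 30 → value 13×57/30 = 24.7000, running total 180.70
Total 180.70.

180.70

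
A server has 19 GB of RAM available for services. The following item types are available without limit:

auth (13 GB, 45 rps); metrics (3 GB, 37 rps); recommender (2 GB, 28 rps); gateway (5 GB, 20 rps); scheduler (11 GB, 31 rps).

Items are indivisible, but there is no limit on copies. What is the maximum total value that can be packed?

261 rps

Best value-per-unit is recommender at 28/2; filling with it alone gives 9×28 = 252.
Optimal mix: 1×metrics + 8×recommender → memory 19, value 261.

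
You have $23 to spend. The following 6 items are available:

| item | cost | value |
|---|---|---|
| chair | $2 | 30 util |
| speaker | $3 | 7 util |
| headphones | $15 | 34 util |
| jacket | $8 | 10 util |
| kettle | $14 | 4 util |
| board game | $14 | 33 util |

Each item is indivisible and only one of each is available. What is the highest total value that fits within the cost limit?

This is a 0/1 knapsack; check combinations near the capacity.
- chair+speaker+headphones: cost 2+3+15=20, value 30+7+34=71
- chair+speaker+board game: cost 2+3+14=19, value 30+7+33=70
- chair+headphones: cost 2+15=17, value 30+34=64
- chair+board game: cost 2+14=16, value 30+33=63
- chair+speaker+jacket: cost 2+3+8=13, value 30+7+10=47
Best: 71 util.

71 util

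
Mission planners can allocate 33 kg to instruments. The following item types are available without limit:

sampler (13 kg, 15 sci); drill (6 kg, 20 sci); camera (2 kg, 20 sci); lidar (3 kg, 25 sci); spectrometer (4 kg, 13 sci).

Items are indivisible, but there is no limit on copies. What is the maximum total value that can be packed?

325 sci

Best value-per-unit is camera at 20/2; filling with it alone gives 16×20 = 320.
Optimal mix: 15×camera + 1×lidar → mass 33, value 325.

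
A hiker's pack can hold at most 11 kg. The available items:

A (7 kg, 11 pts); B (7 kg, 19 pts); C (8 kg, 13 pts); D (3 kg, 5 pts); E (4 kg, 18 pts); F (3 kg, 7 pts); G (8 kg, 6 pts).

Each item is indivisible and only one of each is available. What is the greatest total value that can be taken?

37 pts

Check high-value combinations within 11 kg:
- B+E: weight 7+4=11, value 19+18=37
- D+E+F: weight 3+4+3=10, value 5+18+7=30
- A+E: weight 7+4=11, value 11+18=29
- B+F: weight 7+3=10, value 19+7=26
- E+F: weight 4+3=7, value 18+7=25
Best: 37 pts.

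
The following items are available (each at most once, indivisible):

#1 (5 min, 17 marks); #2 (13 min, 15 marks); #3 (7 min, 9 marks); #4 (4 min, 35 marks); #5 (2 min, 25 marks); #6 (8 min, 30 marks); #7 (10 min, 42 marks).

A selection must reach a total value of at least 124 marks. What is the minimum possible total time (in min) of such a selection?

24

Subsets with value ≥ 124, sorted by total time:
- #4+#5+#6+#7: time 24, value 132
- #1+#4+#6+#7: time 27, value 124
- #1+#3+#4+#5+#7: time 28, value 128
Minimum time: 24 min.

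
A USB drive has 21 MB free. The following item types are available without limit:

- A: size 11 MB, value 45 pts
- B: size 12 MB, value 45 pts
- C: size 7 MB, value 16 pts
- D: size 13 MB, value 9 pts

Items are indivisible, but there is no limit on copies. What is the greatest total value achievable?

61 pts

Best value-per-unit is A at 45/11; filling with it alone gives 1×45 = 45.
Optimal mix: 1×A + 1×C → size 18, value 61.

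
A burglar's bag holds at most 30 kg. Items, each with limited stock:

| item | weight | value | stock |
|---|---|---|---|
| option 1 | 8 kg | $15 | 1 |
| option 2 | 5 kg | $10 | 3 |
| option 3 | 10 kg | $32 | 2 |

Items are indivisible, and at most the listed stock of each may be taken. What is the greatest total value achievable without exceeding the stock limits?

Top feasible selections:
- 2×option 2 + 2×option 3: weight 30, value 84
- 1×option 1 + 2×option 3: weight 28, value 79
Best: $84.

$84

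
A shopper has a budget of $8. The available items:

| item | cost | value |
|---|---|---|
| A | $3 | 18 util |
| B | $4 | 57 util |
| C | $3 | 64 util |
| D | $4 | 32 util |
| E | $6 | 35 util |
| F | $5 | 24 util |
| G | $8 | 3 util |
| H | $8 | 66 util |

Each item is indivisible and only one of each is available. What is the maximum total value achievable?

121 util

This is a 0/1 knapsack; check combinations near the capacity.
- B+C: cost 4+3=7, value 57+64=121
- C+D: cost 3+4=7, value 64+32=96
- B+D: cost 4+4=8, value 57+32=89
- C+F: cost 3+5=8, value 64+24=88
- A+C: cost 3+3=6, value 18+64=82
Best: 121 util.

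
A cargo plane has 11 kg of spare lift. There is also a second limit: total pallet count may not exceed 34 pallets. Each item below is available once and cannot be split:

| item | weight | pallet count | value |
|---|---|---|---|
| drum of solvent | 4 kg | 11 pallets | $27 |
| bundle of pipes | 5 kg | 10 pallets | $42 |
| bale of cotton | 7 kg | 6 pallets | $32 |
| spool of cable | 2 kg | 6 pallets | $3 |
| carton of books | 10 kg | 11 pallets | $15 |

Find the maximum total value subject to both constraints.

$72

Feasible sets respecting both limits:
- drum of solvent+bundle of pipes+spool of cable: weight 11, pallet count 27, value 72
- drum of solvent+bundle of pipes: weight 9, pallet count 21, value 69
- drum of solvent+bale of cotton: weight 11, pallet count 17, value 59
- bundle of pipes+spool of cable: weight 7, pallet count 16, value 45
Best: $72.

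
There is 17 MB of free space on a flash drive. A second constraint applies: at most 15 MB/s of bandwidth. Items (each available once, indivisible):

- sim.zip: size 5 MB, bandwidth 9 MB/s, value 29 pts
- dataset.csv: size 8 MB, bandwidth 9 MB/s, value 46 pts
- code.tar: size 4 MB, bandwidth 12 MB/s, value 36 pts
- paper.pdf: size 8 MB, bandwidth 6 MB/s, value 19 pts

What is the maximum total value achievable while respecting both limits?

Feasible sets respecting both limits:
- dataset.csv+paper.pdf: size 16, bandwidth 15, value 65
- sim.zip+paper.pdf: size 13, bandwidth 15, value 48
- dataset.csv: size 8, bandwidth 9, value 46
Best: 65 pts.

65 pts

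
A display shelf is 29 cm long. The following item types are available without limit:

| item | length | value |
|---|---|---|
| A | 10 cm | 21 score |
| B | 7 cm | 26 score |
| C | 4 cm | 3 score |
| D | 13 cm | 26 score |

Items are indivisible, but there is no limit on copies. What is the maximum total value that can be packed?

104 score

Best value-per-unit is B at 26/7, and filling with it alone uses length 4×7=28. No mix of the others beats 4×26 = 104.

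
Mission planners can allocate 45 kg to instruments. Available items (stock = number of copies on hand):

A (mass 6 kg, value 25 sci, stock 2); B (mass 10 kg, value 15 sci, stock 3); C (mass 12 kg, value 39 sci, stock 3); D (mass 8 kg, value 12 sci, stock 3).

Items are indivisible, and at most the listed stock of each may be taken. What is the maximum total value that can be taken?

142 sci

Best selections within mass 45 and stock limits:
- 1×A + 3×C: mass 42, value 142
- 2×A + 2×C + 1×D: mass 44, value 140
Best: 142 sci.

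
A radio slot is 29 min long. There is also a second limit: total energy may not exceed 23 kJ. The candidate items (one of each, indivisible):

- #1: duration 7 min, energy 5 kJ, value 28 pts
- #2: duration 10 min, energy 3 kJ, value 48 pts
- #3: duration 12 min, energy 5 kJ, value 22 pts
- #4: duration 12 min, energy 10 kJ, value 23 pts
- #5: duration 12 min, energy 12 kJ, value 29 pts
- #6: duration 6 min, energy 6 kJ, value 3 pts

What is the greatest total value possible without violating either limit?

Feasible sets respecting both limits:
- #1+#2+#5: duration 29, energy 20, value 105
- #1+#2+#4: duration 29, energy 18, value 99
- #1+#2+#3: duration 29, energy 13, value 98
Best: 105 pts.

105 pts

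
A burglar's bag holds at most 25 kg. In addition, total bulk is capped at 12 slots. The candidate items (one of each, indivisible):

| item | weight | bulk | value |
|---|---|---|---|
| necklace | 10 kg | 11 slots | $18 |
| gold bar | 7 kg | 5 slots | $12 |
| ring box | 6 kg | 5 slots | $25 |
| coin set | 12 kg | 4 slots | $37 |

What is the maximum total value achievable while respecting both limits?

Feasible sets respecting both limits:
- ring box+coin set: weight 18, bulk 9, value 62
- gold bar+coin set: weight 19, bulk 9, value 49
- gold bar+ring box: weight 13, bulk 10, value 37
Best: $62.

$62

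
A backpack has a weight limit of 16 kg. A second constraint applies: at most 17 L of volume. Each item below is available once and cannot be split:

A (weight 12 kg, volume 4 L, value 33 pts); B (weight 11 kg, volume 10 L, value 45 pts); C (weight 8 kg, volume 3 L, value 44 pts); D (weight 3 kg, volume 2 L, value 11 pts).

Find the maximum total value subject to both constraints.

56 pts

Feasible sets respecting both limits:
- B+D: weight 14, volume 12, value 56
- C+D: weight 11, volume 5, value 55
- B: weight 11, volume 10, value 45
Best: 56 pts.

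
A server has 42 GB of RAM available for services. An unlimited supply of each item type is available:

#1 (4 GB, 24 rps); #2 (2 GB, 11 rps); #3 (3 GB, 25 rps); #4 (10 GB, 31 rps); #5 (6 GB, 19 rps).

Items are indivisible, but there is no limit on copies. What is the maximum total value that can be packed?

Best value-per-unit is #3 at 25/3, and filling with it alone uses memory 14×3=42. No mix of the others beats 14×25 = 350.

350 rps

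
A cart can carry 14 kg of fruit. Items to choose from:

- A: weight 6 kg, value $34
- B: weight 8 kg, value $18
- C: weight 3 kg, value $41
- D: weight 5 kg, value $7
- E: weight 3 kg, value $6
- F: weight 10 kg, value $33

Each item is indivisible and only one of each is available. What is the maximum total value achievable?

$82

Check high-value combinations within 14 kg:
- A+C+D: weight 6+3+5=14, value 34+41+7=82
- A+C+E: weight 6+3+3=12, value 34+41+6=81
- A+C: weight 6+3=9, value 34+41=75
- C+F: weight 3+10=13, value 41+33=74
Best: $82.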